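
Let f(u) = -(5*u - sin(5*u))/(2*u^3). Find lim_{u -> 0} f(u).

Direct substitution gives 0/0.
Apply L'Hôpital: lim (5 - 5*cos(5*u))/(-6*u^2), still 0/0.
Apply L'Hôpital: lim (25*sin(5*u))/(-12*u), still 0/0.
After 3 applications of L'Hôpital's rule the quotient is (125*cos(5*u))/(-12); substituting u = 0 gives -125/12.

-125/12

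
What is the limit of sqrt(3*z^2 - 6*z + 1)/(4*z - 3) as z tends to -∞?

For large |z|, √(3*z^2 - 6*z + 1) ≈ √3·|z| and the denominator ≈ 4z.
Since z → −∞, |z| = −z, giving −√3/(4) = -√(3)/4.

-√(3)/4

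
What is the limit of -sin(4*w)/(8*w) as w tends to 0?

-1/2

Substitution gives 0/0.
Write it as (4/(-8))·sin(4w)/(4w); since sin(u)/u → 1, the limit is -1/2.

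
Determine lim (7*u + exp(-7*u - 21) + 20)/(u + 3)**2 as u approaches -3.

Direct substitution gives 0/0.
Apply L'Hôpital: lim (7 - 7*e^(-7*u - 21))/(2*u + 6), still 0/0.
After 2 applications of L'Hôpital's rule the quotient is (49*e^(-7*u - 21))/(2); substituting u = -3 gives 49/2.

49/2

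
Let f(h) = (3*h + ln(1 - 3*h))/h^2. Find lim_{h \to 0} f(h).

Direct substitution gives 0/0.
Apply L'Hôpital: lim (3 - 3/(1 - 3*h))/(2*h), still 0/0.
After 2 applications of L'Hôpital's rule the quotient is (-9/(1 - 3*h)^2)/(2); substituting h = 0 gives -9/2.

-9/2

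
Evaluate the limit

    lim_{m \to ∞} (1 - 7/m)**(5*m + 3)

Write it as [(1 - 7/m)^m]^(5) · (1 - 7/m)^(3). The bracketed term tends to e^(-7) and the second factor to 1, so the limit is e^(-35).

e^(-35)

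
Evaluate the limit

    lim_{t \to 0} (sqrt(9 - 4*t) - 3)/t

Substitution gives 0/0. Multiply numerator and denominator by the conjugate √(9 - 4t) + √9.
The numerator becomes (9 - 4t) − 9 = -4t, so the expression simplifies to -4/(√(9 - 4t) + √9).
Letting t → 0 gives -4/(2√9) = -2/3.

-2/3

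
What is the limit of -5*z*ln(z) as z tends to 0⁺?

This is a 0·(−∞) form. Rewrite as -5·ln(z) / z^(−1) and apply L'Hôpital:
the derivative quotient is -5·(1/z) / (−1·z^(−2)) = (5/1)·z^1 → 0.

0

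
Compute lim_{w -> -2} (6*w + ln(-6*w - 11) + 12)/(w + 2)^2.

-18

Direct substitution gives 0/0.
Apply L'Hôpital: lim (6 - 6/(-6*w - 11))/(2*w + 4), still 0/0.
After 2 applications of L'Hôpital's rule the quotient is (-36/(-6*w - 11)^2)/(2); substituting w = -2 gives -18.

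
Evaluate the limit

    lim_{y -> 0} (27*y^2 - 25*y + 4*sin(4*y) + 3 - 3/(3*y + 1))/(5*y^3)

23/3

Substitution gives 0/0 (the numerator vanishes to order 3).
Expand each term to order y^3: the coefficient of y^3 in -3·1/(1 + 3y) is 81 and in 4·sin(4y) is -128/3.
Lower-order terms cancel with the polynomial part, so the numerator is (115/3)·y^3 + o(y^3), and the limit is (115/3)/(5) = 23/3.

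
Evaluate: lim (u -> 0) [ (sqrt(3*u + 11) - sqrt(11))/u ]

3*√(11)/22

Substitution gives 0/0. Multiply numerator and denominator by the conjugate √(11 + 3u) + √11.
The numerator becomes (11 + 3u) − 11 = 3u, so the expression simplifies to 3/(√(11 + 3u) + √11).
Letting u → 0 gives 3/(2√11) = 3*√(11)/22.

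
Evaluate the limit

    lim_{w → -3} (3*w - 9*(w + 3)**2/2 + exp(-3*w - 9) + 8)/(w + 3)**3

Direct substitution gives 0/0.
Apply L'Hôpital: lim (-9*w - 3*e^(-3*w - 9) - 24)/(3*(w + 3)^2), still 0/0.
Apply L'Hôpital: lim (9*e^(-3*w - 9) - 9)/(6*w + 18), still 0/0.
After 3 applications of L'Hôpital's rule the quotient is (-27*e^(-3*w - 9))/(6); substituting w = -3 gives -9/2.

-9/2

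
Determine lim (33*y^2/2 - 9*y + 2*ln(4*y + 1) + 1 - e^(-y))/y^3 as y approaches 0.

Substitution gives 0/0; apply L'Hôpital's rule 3 times.
After differentiating numerator and denominator 3 times the quotient is (e^(-y) + 256/(4*y + 1)^3)/(6); at y = 0 this is 257/6.

257/6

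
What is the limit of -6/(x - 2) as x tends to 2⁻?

As x → 2⁻, (x - 2) → 0⁻, so (x - 2)^1 → 0⁻ and -6/(x - 2)^1 → ∞.

∞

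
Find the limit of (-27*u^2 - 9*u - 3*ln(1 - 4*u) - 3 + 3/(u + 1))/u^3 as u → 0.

61

Substitution gives 0/0 (the numerator vanishes to order 3).
Expand each term to order u^3: the coefficient of u^3 in -3·ln(1 - 4u) is 64 and in 3·1/(1 + u) is -3.
Lower-order terms cancel with the polynomial part, so the numerator is (61)·u^3 + o(u^3), and the limit is (61)/(1) = 61.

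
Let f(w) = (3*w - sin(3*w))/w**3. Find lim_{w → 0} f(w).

9/2

Direct substitution gives 0/0.
Apply L'Hôpital: lim (3 - 3*cos(3*w))/(3*w^2), still 0/0.
Apply L'Hôpital: lim (9*sin(3*w))/(6*w), still 0/0.
After 3 applications of L'Hôpital's rule the quotient is (27*cos(3*w))/(6); substituting w = 0 gives 9/2.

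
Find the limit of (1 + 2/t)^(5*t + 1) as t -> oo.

e^(10)

Write it as [(1 + 2/t)^t]^(5) · (1 + 2/t)^(1). The bracketed term tends to e^(2) and the second factor to 1, so the limit is e^(10).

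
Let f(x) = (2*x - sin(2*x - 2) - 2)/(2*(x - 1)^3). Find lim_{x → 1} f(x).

2/3

Direct substitution gives 0/0.
Apply L'Hôpital: lim (2 - 2*cos(2*x - 2))/(6*(x - 1)^2), still 0/0.
Apply L'Hôpital: lim (4*sin(2*x - 2))/(12*x - 12), still 0/0.
After 3 applications of L'Hôpital's rule the quotient is (8*cos(2*x - 2))/(12); substituting x = 1 gives 2/3.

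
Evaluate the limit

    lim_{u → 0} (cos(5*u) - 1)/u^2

-25/2

Direct substitution gives 0/0.
Apply L'Hôpital: lim (-5*sin(5*u))/(2*u), still 0/0.
After 2 applications of L'Hôpital's rule the quotient is (-25*cos(5*u))/(2); substituting u = 0 gives -25/2.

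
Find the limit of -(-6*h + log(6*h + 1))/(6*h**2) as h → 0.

Direct substitution gives 0/0.
Apply L'Hôpital: lim (-6 + 6/(6*h + 1))/(-12*h), still 0/0.
After 2 applications of L'Hôpital's rule the quotient is (-36/(6*h + 1)^2)/(-12); substituting h = 0 gives 3.

3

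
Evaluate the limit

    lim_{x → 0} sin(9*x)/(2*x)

9/2

Substitution gives 0/0.
Write it as (9/2)·sin(9x)/(9x); since sin(u)/u → 1, the limit is 9/2.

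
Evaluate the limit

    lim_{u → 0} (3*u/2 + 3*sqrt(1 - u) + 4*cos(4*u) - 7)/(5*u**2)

Substitution gives 0/0 (the numerator vanishes to order 2).
Expand each term to order u^2: the coefficient of u^2 in 3·√(1 - u) is -3/8 and in 4·cos(4u) is -32.
Lower-order terms cancel with the polynomial part, so the numerator is (-259/8)·u^2 + o(u^2), and the limit is (-259/8)/(5) = -259/40.

-259/40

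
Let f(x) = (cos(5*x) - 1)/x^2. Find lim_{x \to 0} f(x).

-25/2

Direct substitution gives 0/0.
Apply L'Hôpital: lim (-5*sin(5*x))/(2*x), still 0/0.
After 2 applications of L'Hôpital's rule the quotient is (-25*cos(5*x))/(2); substituting x = 0 gives -25/2.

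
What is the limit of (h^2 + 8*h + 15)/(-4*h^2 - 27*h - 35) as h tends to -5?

At h = -5 both the top and bottom vanish — a removable singularity. Factoring out (h + 5) from each leaves (h + 3)/(-4*h - 7), which at h = -5 equals -2/13.

-2/13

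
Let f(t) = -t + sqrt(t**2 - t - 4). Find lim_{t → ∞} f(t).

-1/2

An ∞ − ∞ form. Rationalising with the conjugate, the difference becomes (-t - 4) / (√(t^2 - t - 4) + t).
For large t the denominator behaves like 2·t, so the quotient tends to -1/2 = -1/2.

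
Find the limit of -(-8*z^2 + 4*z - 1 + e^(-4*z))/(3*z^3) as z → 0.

32/9

Direct substitution gives 0/0.
Apply L'Hôpital: lim (-16*z + 4 - 4*e^(-4*z))/(-9*z^2), still 0/0.
Apply L'Hôpital: lim (-16 + 16*e^(-4*z))/(-18*z), still 0/0.
After 3 applications of L'Hôpital's rule the quotient is (-64*e^(-4*z))/(-18); substituting z = 0 gives 32/9.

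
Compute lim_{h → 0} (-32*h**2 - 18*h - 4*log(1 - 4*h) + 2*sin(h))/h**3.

Substitution gives 0/0; apply L'Hôpital's rule 3 times.
After differentiating numerator and denominator 3 times the quotient is (-2*cos(h) - 512/(4*h - 1)^3)/(6); at h = 0 this is 85.

85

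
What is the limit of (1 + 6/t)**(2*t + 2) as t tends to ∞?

The base → 1 and the exponent → ∞: a 1^∞ form.
Take logarithms: (2t + 2)·ln(1 + 6/t). Since ln(1+u) ~ u for small u, this behaves like (2t)·(6/t) → 12.
So the limit is e^(12).

e^(12)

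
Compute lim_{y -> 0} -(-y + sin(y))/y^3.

Direct substitution gives 0/0.
Apply L'Hôpital: lim (cos(y) - 1)/(-3*y^2), still 0/0.
Apply L'Hôpital: lim (-sin(y))/(-6*y), still 0/0.
After 3 applications of L'Hôpital's rule the quotient is (-cos(y))/(-6); substituting y = 0 gives 1/6.

1/6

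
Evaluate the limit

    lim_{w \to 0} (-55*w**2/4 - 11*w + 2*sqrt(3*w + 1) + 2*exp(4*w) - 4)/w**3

Substitution gives 0/0 (the numerator vanishes to order 3).
Expand each term to order w^3: the coefficient of w^3 in 2·e^(4w) is 64/3 and in 2·√(1 + 3w) is 27/8.
Lower-order terms cancel with the polynomial part, so the numerator is (593/24)·w^3 + o(w^3), and the limit is (593/24)/(1) = 593/24.

593/24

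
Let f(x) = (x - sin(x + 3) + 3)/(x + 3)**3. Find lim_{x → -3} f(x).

1/6

Direct substitution gives 0/0.
Apply L'Hôpital: lim (1 - cos(x + 3))/(3*(x + 3)^2), still 0/0.
Apply L'Hôpital: lim (sin(x + 3))/(6*x + 18), still 0/0.
After 3 applications of L'Hôpital's rule the quotient is (cos(x + 3))/(6); substituting x = -3 gives 1/6.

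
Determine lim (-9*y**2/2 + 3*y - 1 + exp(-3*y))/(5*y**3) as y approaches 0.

-9/10

Direct substitution gives 0/0.
Apply L'Hôpital: lim (-9*y + 3 - 3*e^(-3*y))/(15*y^2), still 0/0.
Apply L'Hôpital: lim (-9 + 9*e^(-3*y))/(30*y), still 0/0.
After 3 applications of L'Hôpital's rule the quotient is (-27*e^(-3*y))/(30); substituting y = 0 gives -9/10.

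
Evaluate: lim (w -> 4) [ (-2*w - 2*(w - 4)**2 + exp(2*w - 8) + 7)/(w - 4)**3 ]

4/3

Direct substitution gives 0/0.
Apply L'Hôpital: lim (-4*w + 2*e^(2*w - 8) + 14)/(3*(w - 4)^2), still 0/0.
Apply L'Hôpital: lim (4*e^(2*w - 8) - 4)/(6*w - 24), still 0/0.
After 3 applications of L'Hôpital's rule the quotient is (8*e^(2*w - 8))/(6); substituting w = 4 gives 4/3.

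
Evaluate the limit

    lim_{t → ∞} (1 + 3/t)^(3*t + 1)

e^(9)

Let L be the limit and take ln: ln L = lim (3t + 1)·ln(1 + 3/t) = lim (3t + 1)·(3/t + O(1/t²)) = 9.
Hence L = e^(9).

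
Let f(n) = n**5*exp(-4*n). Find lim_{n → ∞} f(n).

0

Write as n^5/e^{4n}, an ∞/∞ form.
Exponential growth dominates any polynomial, so repeated L'Hôpital (or the standard result) gives 0.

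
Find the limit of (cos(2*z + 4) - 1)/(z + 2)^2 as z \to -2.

Direct substitution gives 0/0.
Apply L'Hôpital: lim (-2*sin(2*z + 4))/(2*z + 4), still 0/0.
After 2 applications of L'Hôpital's rule the quotient is (-4*cos(2*z + 4))/(2); substituting z = -2 gives -2.

-2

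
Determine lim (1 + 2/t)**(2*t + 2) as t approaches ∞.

e^(4)

The base → 1 and the exponent → ∞: a 1^∞ form.
Take logarithms: (2t + 2)·ln(1 + 2/t). Since ln(1+u) ~ u for small u, this behaves like (2t)·(2/t) → 4.
So the limit is e^(4).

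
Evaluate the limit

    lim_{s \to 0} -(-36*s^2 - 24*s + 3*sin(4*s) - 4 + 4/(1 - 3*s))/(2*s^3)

Substitution gives 0/0 (the numerator vanishes to order 3).
Expand each term to order s^3: the coefficient of s^3 in 4·1/(1 - 3s) is 108 and in 3·sin(4s) is -32.
Lower-order terms cancel with the polynomial part, so the numerator is (76)·s^3 + o(s^3), and the limit is (76)/(-2) = -38.

-38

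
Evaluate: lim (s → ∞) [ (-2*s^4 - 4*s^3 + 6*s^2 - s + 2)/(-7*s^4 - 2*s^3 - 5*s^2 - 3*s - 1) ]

2/7

Numerator and denominator both have degree 4.
Dividing every term by s^4, all lower-order terms vanish and the limit is the ratio of leading coefficients, -2/(-7) = 2/7.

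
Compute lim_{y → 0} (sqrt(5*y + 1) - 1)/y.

5/2

Substitution gives 0/0. Multiply numerator and denominator by the conjugate √(1 + 5y) + √1.
The numerator becomes (1 + 5y) − 1 = 5y, so the expression simplifies to 5/(√(1 + 5y) + √1).
Letting y → 0 gives 5/(2√1) = 5/2.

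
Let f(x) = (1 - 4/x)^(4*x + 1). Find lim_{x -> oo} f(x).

Write it as [(1 - 4/x)^x]^(4) · (1 - 4/x)^(1). The bracketed term tends to e^(-4) and the second factor to 1, so the limit is e^(-16).

e^(-16)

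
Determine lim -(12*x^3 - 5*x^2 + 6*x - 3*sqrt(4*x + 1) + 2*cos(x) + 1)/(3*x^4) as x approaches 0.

-361/36

Substitution gives 0/0 (the numerator vanishes to order 4).
Expand each term to order x^4: the coefficient of x^4 in -3·√(1 + 4x) is 30 and in 2·cos(x) is 1/12.
Lower-order terms cancel with the polynomial part, so the numerator is (361/12)·x^4 + o(x^4), and the limit is (361/12)/(-3) = -361/36.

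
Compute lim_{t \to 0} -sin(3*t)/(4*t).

-3/4

Substitution gives 0/0.
Write it as (3/(-4))·sin(3t)/(3t); since sin(u)/u → 1, the limit is -3/4.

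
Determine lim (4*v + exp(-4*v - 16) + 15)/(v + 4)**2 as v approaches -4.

Direct substitution gives 0/0.
Apply L'Hôpital: lim (4 - 4*e^(-4*v - 16))/(2*v + 8), still 0/0.
After 2 applications of L'Hôpital's rule the quotient is (16*e^(-4*v - 16))/(2); substituting v = -4 gives 8.

8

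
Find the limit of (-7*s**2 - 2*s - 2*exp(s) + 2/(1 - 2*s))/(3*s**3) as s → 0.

47/9

Substitution gives 0/0; apply L'Hôpital's rule 3 times.
After differentiating numerator and denominator 3 times the quotient is (-2*e^(s) + 96/(2*s - 1)^4)/(18); at s = 0 this is 47/9.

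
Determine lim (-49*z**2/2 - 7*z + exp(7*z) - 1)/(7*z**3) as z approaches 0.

49/6

Direct substitution gives 0/0.
Apply L'Hôpital: lim (-49*z + 7*e^(7*z) - 7)/(21*z^2), still 0/0.
Apply L'Hôpital: lim (49*e^(7*z) - 49)/(42*z), still 0/0.
After 3 applications of L'Hôpital's rule the quotient is (343*e^(7*z))/(42); substituting z = 0 gives 49/6.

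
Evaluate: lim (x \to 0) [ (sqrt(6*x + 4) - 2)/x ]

3/2

Substitution gives 0/0. Multiply numerator and denominator by the conjugate √(4 + 6x) + √4.
The numerator becomes (4 + 6x) − 4 = 6x, so the expression simplifies to 6/(√(4 + 6x) + √4).
Letting x → 0 gives 6/(2√4) = 3/2.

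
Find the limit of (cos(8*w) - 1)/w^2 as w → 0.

-32

Direct substitution gives 0/0.
Apply L'Hôpital: lim (-8*sin(8*w))/(2*w), still 0/0.
After 2 applications of L'Hôpital's rule the quotient is (-64*cos(8*w))/(2); substituting w = 0 gives -32.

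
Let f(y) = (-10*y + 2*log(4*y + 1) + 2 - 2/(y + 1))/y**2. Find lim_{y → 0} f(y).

Substitution gives 0/0 (the numerator vanishes to order 2).
Expand each term to order y^2: the coefficient of y^2 in 2·ln(1 + 4y) is -16 and in -2·1/(1 + y) is -2.
Lower-order terms cancel with the polynomial part, so the numerator is (-18)·y^2 + o(y^2), and the limit is (-18)/(1) = -18.

-18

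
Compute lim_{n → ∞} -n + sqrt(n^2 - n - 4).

-1/2

This has the form ∞ − ∞. Multiply and divide by the conjugate √(n^2 - n - 4) + n.
That gives (-n - 4) / (√(n^2 - n - 4) + n).
Divide numerator and denominator by n: the limit is -1/(2·1) = -1/2.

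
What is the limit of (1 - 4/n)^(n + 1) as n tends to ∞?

e^(-4)

The base → 1 and the exponent → ∞: a 1^∞ form.
Take logarithms: (n + 1)·ln(1 - 4/n). Since ln(1+u) ~ u for small u, this behaves like (n)·(-4/n) → -4.
So the limit is e^(-4).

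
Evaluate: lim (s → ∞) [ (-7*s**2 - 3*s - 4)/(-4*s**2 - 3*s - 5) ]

Numerator and denominator both have degree 2.
Dividing every term by s^2, all lower-order terms vanish and the limit is the ratio of leading coefficients, -7/(-4) = 7/4.

7/4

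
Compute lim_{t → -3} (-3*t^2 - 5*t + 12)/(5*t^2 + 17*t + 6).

-1

At t = -3 both the top and bottom vanish — a removable singularity. Factoring out (t + 3) from each leaves (4 - 3*t)/(5*t + 2), which at t = -3 equals -1.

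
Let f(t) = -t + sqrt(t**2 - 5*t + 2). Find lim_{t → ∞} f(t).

An ∞ − ∞ form. Rationalising with the conjugate, the difference becomes (-5t + 2) / (√(t^2 - 5*t + 2) + t).
For large t the denominator behaves like 2·t, so the quotient tends to -5/2 = -5/2.

-5/2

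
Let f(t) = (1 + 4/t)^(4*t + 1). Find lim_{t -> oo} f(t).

Let L be the limit and take ln: ln L = lim (4t + 1)·ln(1 + 4/t) = lim (4t + 1)·(4/t + O(1/t²)) = 16.
Hence L = e^(16).

e^(16)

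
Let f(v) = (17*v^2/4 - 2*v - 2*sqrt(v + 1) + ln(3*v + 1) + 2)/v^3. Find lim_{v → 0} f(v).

Substitution gives 0/0 (the numerator vanishes to order 3).
Expand each term to order v^3: the coefficient of v^3 in -2·√(1 + v) is -1/8 and in ln(1 + 3v) is 9.
Lower-order terms cancel with the polynomial part, so the numerator is (71/8)·v^3 + o(v^3), and the limit is (71/8)/(1) = 71/8.

71/8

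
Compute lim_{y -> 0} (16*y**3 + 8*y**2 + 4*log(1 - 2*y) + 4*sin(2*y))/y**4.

-16

Substitution gives 0/0; apply L'Hôpital's rule 4 times.
After differentiating numerator and denominator 4 times the quotient is (64*sin(2*y) - 384/(2*y - 1)^4)/(24); at y = 0 this is -16.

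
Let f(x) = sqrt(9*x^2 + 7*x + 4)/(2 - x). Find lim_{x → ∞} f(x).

For large |x|, √(9*x^2 + 7*x + 4) ≈ √9·|x| and the denominator ≈ -x.
Since x → +∞, |x| = x, giving √9/(-1) = -3.

-3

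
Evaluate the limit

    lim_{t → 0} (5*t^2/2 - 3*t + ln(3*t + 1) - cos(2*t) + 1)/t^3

Substitution gives 0/0; apply L'Hôpital's rule 3 times.
After differentiating numerator and denominator 3 times the quotient is (-8*sin(2*t) + 54/(3*t + 1)^3)/(6); at t = 0 this is 9.

9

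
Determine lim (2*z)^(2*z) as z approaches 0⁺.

Base → 0⁺ and exponent → 0⁺: a 0^0 form.
Take logs: 2z·ln(2z). This is 0·(−∞); rewriting as ln(2z)/(1/(2z)) and applying L'Hôpital gives 0.
Hence the limit is e^0 = 1.

1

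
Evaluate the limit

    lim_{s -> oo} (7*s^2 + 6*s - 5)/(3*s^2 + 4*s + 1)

Numerator and denominator both have degree 2.
Dividing every term by s^2, all lower-order terms vanish and the limit is the ratio of leading coefficients, 7/(3) = 7/3.

7/3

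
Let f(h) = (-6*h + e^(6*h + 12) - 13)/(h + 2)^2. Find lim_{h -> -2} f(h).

18

Direct substitution gives 0/0.
Apply L'Hôpital: lim (6*e^(6*h + 12) - 6)/(2*h + 4), still 0/0.
After 2 applications of L'Hôpital's rule the quotient is (36*e^(6*h + 12))/(2); substituting h = -2 gives 18.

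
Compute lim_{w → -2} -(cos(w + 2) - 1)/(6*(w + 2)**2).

1/12

Direct substitution gives 0/0.
Apply L'Hôpital: lim (-sin(w + 2))/(-12*w - 24), still 0/0.
After 2 applications of L'Hôpital's rule the quotient is (-cos(w + 2))/(-12); substituting w = -2 gives 1/12.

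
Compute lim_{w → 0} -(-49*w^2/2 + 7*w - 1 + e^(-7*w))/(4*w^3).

343/24

Direct substitution gives 0/0.
Apply L'Hôpital: lim (-49*w + 7 - 7*e^(-7*w))/(-12*w^2), still 0/0.
Apply L'Hôpital: lim (-49 + 49*e^(-7*w))/(-24*w), still 0/0.
After 3 applications of L'Hôpital's rule the quotient is (-343*e^(-7*w))/(-24); substituting w = 0 gives 343/24.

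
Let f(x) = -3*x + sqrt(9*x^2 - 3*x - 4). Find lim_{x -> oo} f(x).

-1/2

An ∞ − ∞ form. Rationalising with the conjugate, the difference becomes (-3x - 4) / (√(9*x^2 - 3*x - 4) + 3x).
For large x the denominator behaves like 2·3x, so the quotient tends to -3/6 = -1/2.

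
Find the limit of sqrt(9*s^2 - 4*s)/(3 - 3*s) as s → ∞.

-1

For large |s|, √(9*s^2 - 4*s) ≈ √9·|s| and the denominator ≈ -3s.
Since s → +∞, |s| = s, giving √9/(-3) = -1.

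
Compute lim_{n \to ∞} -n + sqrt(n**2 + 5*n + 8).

5/2

This has the form ∞ − ∞. Multiply and divide by the conjugate √(n^2 + 5*n + 8) + n.
That gives (5n + 8) / (√(n^2 + 5*n + 8) + n).
Divide numerator and denominator by n: the limit is 5/(2·1) = 5/2.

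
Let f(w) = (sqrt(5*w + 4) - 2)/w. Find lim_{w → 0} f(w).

5/4

Substitution gives 0/0. Multiply numerator and denominator by the conjugate √(4 + 5w) + √4.
The numerator becomes (4 + 5w) − 4 = 5w, so the expression simplifies to 5/(√(4 + 5w) + √4).
Letting w → 0 gives 5/(2√4) = 5/4.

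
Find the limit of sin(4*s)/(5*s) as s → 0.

Substitution gives 0/0.
Write it as (4/5)·sin(4s)/(4s); since sin(u)/u → 1, the limit is 4/5.

4/5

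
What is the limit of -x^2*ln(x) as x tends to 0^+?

This is a 0·(−∞) form. Rewrite as -1·ln(x) / x^(−2) and apply L'Hôpital:
the derivative quotient is -1·(1/x) / (−2·x^(−3)) = (1/2)·x^2 → 0.

0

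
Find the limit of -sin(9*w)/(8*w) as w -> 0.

-9/8

Substitution gives 0/0.
Write it as (9/(-8))·sin(9w)/(9w); since sin(u)/u → 1, the limit is -9/8.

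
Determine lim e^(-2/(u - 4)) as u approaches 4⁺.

0

As u → 4⁺, -2/(u - 4) → −∞, so e^(-2/(u - 4)) → 0.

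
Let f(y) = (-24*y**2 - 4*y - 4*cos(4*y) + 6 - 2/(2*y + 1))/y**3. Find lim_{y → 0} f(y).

16

Substitution gives 0/0; apply L'Hôpital's rule 3 times.
After differentiating numerator and denominator 3 times the quotient is (-256*sin(4*y) + 96/(2*y + 1)^4)/(6); at y = 0 this is 16.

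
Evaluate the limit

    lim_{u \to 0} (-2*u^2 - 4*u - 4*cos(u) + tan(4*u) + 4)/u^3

64/3

Substitution gives 0/0 (the numerator vanishes to order 3).
Expand each term to order u^3: the coefficient of u^3 in -4·cos(u) is 0 and in tan(4u) is 64/3.
Lower-order terms cancel with the polynomial part, so the numerator is (64/3)·u^3 + o(u^3), and the limit is (64/3)/(1) = 64/3.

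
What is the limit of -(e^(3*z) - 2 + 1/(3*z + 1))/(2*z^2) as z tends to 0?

Substitution gives 0/0 (the numerator vanishes to order 2).
Expand each term to order z^2: the coefficient of z^2 in e^(3z) is 9/2 and in 1/(1 + 3z) is 9.
Lower-order terms cancel with the polynomial part, so the numerator is (27/2)·z^2 + o(z^2), and the limit is (27/2)/(-2) = -27/4.

-27/4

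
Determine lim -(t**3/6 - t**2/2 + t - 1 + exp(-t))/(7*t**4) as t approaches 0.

Direct substitution gives 0/0.
Apply L'Hôpital: lim (t^2/2 - t + 1 - e^(-t))/(-28*t^3), still 0/0.
Apply L'Hôpital: lim (t - 1 + e^(-t))/(-84*t^2), still 0/0.
Apply L'Hôpital: lim (1 - e^(-t))/(-168*t), still 0/0.
After 4 applications of L'Hôpital's rule the quotient is (e^(-t))/(-168); substituting t = 0 gives -1/168.

-1/168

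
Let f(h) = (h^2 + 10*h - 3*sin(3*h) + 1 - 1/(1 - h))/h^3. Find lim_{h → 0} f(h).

25/2

Substitution gives 0/0 (the numerator vanishes to order 3).
Expand each term to order h^3: the coefficient of h^3 in -3·sin(3h) is 27/2 and in −1/(1 - h) is -1.
Lower-order terms cancel with the polynomial part, so the numerator is (25/2)·h^3 + o(h^3), and the limit is (25/2)/(1) = 25/2.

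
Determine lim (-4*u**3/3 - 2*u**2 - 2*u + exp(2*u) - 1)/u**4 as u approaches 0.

Direct substitution gives 0/0.
Apply L'Hôpital: lim (-4*u^2 - 4*u + 2*e^(2*u) - 2)/(4*u^3), still 0/0.
Apply L'Hôpital: lim (-8*u + 4*e^(2*u) - 4)/(12*u^2), still 0/0.
Apply L'Hôpital: lim (8*e^(2*u) - 8)/(24*u), still 0/0.
After 4 applications of L'Hôpital's rule the quotient is (16*e^(2*u))/(24); substituting u = 0 gives 2/3.

2/3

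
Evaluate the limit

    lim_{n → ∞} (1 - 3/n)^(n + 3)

Let L be the limit and take ln: ln L = lim (n + 3)·ln(1 - 3/n) = lim (n + 3)·(-3/n + O(1/n²)) = -3.
Hence L = e^(-3).

e^(-3)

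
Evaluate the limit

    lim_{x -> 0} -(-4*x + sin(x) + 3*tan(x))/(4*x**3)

-5/24

Substitution gives 0/0; apply L'Hôpital's rule 3 times.
After differentiating numerator and denominator 3 times the quotient is (-cos(x) + 18*tan(x)^4 + 24*tan(x)^2 + 6)/(-24); at x = 0 this is -5/24.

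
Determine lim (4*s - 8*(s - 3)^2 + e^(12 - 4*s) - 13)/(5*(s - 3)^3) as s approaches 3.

Direct substitution gives 0/0.
Apply L'Hôpital: lim (-16*s - 4*e^(12 - 4*s) + 52)/(15*(s - 3)^2), still 0/0.
Apply L'Hôpital: lim (16*e^(12 - 4*s) - 16)/(30*s - 90), still 0/0.
After 3 applications of L'Hôpital's rule the quotient is (-64*e^(12 - 4*s))/(30); substituting s = 3 gives -32/15.

-32/15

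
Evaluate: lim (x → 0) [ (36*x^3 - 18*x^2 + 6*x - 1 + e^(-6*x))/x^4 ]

Direct substitution gives 0/0.
Apply L'Hôpital: lim (108*x^2 - 36*x + 6 - 6*e^(-6*x))/(4*x^3), still 0/0.
Apply L'Hôpital: lim (216*x - 36 + 36*e^(-6*x))/(12*x^2), still 0/0.
Apply L'Hôpital: lim (216 - 216*e^(-6*x))/(24*x), still 0/0.
After 4 applications of L'Hôpital's rule the quotient is (1296*e^(-6*x))/(24); substituting x = 0 gives 54.

54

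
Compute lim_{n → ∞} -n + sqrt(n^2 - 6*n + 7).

An ∞ − ∞ form. Rationalising with the conjugate, the difference becomes (-6n + 7) / (√(n^2 - 6*n + 7) + n).
For large n the denominator behaves like 2·n, so the quotient tends to -6/2 = -3.

-3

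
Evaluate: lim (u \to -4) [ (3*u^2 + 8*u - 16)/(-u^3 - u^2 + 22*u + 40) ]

Since u = -4 makes numerator and denominator zero, (u + 4) divides both.
Cancelling it gives (3*u - 4)/(-u^2 + 3*u + 10); now plug in u = -4 to get 8/9.

8/9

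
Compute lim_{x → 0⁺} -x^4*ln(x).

This is a 0·(−∞) form. Rewrite as -1·ln(x) / x^(−4) and apply L'Hôpital:
the derivative quotient is -1·(1/x) / (−4·x^(−5)) = (1/4)·x^4 → 0.

0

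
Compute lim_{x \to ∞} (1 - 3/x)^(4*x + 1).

e^(-12)

Let L be the limit and take ln: ln L = lim (4x + 1)·ln(1 - 3/x) = lim (4x + 1)·(-3/x + O(1/x²)) = -12.
Hence L = e^(-12).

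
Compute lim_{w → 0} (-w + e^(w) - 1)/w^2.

1/2

Direct substitution gives 0/0.
Apply L'Hôpital: lim (e^(w) - 1)/(2*w), still 0/0.
After 2 applications of L'Hôpital's rule the quotient is (e^(w))/(2); substituting w = 0 gives 1/2.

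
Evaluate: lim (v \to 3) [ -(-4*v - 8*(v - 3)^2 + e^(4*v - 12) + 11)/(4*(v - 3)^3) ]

Direct substitution gives 0/0.
Apply L'Hôpital: lim (-16*v + 4*e^(4*v - 12) + 44)/(-12*(v - 3)^2), still 0/0.
Apply L'Hôpital: lim (16*e^(4*v - 12) - 16)/(72 - 24*v), still 0/0.
After 3 applications of L'Hôpital's rule the quotient is (64*e^(4*v - 12))/(-24); substituting v = 3 gives -8/3.

-8/3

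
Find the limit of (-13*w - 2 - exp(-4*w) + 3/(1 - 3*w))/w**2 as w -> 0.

Substitution gives 0/0; apply L'Hôpital's rule 2 times.
After differentiating numerator and denominator 2 times the quotient is (-16*e^(-4*w) - 54/(3*w - 1)^3)/(2); at w = 0 this is 19.

19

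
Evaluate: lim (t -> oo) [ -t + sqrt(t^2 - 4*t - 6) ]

This has the form ∞ − ∞. Multiply and divide by the conjugate √(t^2 - 4*t - 6) + t.
That gives (-4t - 6) / (√(t^2 - 4*t - 6) + t).
Divide numerator and denominator by t: the limit is -4/(2·1) = -2.

-2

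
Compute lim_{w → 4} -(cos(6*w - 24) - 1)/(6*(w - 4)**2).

Direct substitution gives 0/0.
Apply L'Hôpital: lim (-6*sin(6*w - 24))/(48 - 12*w), still 0/0.
After 2 applications of L'Hôpital's rule the quotient is (-36*cos(6*w - 24))/(-12); substituting w = 4 gives 3.

3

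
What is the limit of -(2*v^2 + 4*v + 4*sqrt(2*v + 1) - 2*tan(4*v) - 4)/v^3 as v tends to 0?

122/3

Substitution gives 0/0 (the numerator vanishes to order 3).
Expand each term to order v^3: the coefficient of v^3 in -2·tan(4v) is -128/3 and in 4·√(1 + 2v) is 2.
Lower-order terms cancel with the polynomial part, so the numerator is (-122/3)·v^3 + o(v^3), and the limit is (-122/3)/(-1) = 122/3.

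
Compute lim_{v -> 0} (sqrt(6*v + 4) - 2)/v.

Substitution gives 0/0. Multiply numerator and denominator by the conjugate √(4 + 6v) + √4.
The numerator becomes (4 + 6v) − 4 = 6v, so the expression simplifies to 6/(√(4 + 6v) + √4).
Letting v → 0 gives 6/(2√4) = 3/2.

3/2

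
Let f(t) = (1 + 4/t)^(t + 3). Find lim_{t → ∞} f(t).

e^(4)

Write it as [(1 + 4/t)^t]^(1) · (1 + 4/t)^(3). The bracketed term tends to e^(4) and the second factor to 1, so the limit is e^(4).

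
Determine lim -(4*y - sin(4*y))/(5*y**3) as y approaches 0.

-32/15

Direct substitution gives 0/0.
Apply L'Hôpital: lim (4 - 4*cos(4*y))/(-15*y^2), still 0/0.
Apply L'Hôpital: lim (16*sin(4*y))/(-30*y), still 0/0.
After 3 applications of L'Hôpital's rule the quotient is (64*cos(4*y))/(-30); substituting y = 0 gives -32/15.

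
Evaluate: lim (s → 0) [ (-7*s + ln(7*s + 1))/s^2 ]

-49/2

Direct substitution gives 0/0.
Apply L'Hôpital: lim (-7 + 7/(7*s + 1))/(2*s), still 0/0.
After 2 applications of L'Hôpital's rule the quotient is (-49/(7*s + 1)^2)/(2); substituting s = 0 gives -49/2.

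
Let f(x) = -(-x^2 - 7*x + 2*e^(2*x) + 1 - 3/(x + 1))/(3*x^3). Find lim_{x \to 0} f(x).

Substitution gives 0/0 (the numerator vanishes to order 3).
Expand each term to order x^3: the coefficient of x^3 in -3·1/(1 + x) is 3 and in 2·e^(2x) is 8/3.
Lower-order terms cancel with the polynomial part, so the numerator is (17/3)·x^3 + o(x^3), and the limit is (17/3)/(-3) = -17/9.

-17/9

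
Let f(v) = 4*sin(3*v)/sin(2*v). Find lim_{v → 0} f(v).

6

Substitution gives 0/0.
Divide numerator and denominator by v: sin(3v)/v → 3 and sin(2v)/v → 2, so the limit is 4·3/2 = 6.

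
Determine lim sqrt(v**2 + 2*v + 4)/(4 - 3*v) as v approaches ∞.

For large |v|, √(v^2 + 2*v + 4) ≈ √1·|v| and the denominator ≈ -3v.
Since v → +∞, |v| = v, giving √1/(-3) = -1/3.

-1/3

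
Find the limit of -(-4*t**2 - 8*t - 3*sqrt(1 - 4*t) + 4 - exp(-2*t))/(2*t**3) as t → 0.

Substitution gives 0/0 (the numerator vanishes to order 3).
Expand each term to order t^3: the coefficient of t^3 in -3·√(1 - 4t) is 12 and in −e^(-2t) is 4/3.
Lower-order terms cancel with the polynomial part, so the numerator is (40/3)·t^3 + o(t^3), and the limit is (40/3)/(-2) = -20/3.

-20/3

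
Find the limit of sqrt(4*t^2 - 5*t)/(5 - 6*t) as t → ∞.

For large |t|, √(4*t^2 - 5*t) ≈ √4·|t| and the denominator ≈ -6t.
Since t → +∞, |t| = t, giving √4/(-6) = -1/3.

-1/3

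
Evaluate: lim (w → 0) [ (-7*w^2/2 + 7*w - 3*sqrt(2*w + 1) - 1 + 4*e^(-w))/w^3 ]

Substitution gives 0/0; apply L'Hôpital's rule 3 times.
After differentiating numerator and denominator 3 times the quotient is (-4*e^(-w) - 9/(2*w + 1)^(5/2))/(6); at w = 0 this is -13/6.

-13/6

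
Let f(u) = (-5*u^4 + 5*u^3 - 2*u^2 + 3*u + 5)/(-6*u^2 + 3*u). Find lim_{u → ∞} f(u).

The numerator has higher degree (4 > 2); the quotient behaves like (-5/(-6))·u^2 for large |u|.
As u → +∞ this diverges to ∞.

∞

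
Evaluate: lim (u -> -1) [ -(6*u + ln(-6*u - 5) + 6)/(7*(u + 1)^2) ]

18/7

Direct substitution gives 0/0.
Apply L'Hôpital: lim (6 - 6/(-6*u - 5))/(-14*u - 14), still 0/0.
After 2 applications of L'Hôpital's rule the quotient is (-36/(-6*u - 5)^2)/(-14); substituting u = -1 gives 18/7.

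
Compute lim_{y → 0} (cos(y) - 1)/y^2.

Direct substitution gives 0/0.
Apply L'Hôpital: lim (-sin(y))/(2*y), still 0/0.
After 2 applications of L'Hôpital's rule the quotient is (-cos(y))/(2); substituting y = 0 gives -1/2.

-1/2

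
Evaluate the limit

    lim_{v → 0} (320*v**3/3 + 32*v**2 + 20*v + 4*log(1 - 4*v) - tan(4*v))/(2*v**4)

Substitution gives 0/0 (the numerator vanishes to order 4).
Expand each term to order v^4: the coefficient of v^4 in 4·ln(1 - 4v) is -256 and in −tan(4v) is 0.
Lower-order terms cancel with the polynomial part, so the numerator is (-256)·v^4 + o(v^4), and the limit is (-256)/(2) = -128.

-128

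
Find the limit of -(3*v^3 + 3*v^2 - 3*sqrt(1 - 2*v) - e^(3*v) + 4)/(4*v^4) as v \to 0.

Substitution gives 0/0 (the numerator vanishes to order 4).
Expand each term to order v^4: the coefficient of v^4 in -3·√(1 - 2v) is 15/8 and in −e^(3v) is -27/8.
Lower-order terms cancel with the polynomial part, so the numerator is (-3/2)·v^4 + o(v^4), and the limit is (-3/2)/(-4) = 3/8.

3/8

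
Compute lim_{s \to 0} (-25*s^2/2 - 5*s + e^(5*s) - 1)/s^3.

125/6

Direct substitution gives 0/0.
Apply L'Hôpital: lim (-25*s + 5*e^(5*s) - 5)/(3*s^2), still 0/0.
Apply L'Hôpital: lim (25*e^(5*s) - 25)/(6*s), still 0/0.
After 3 applications of L'Hôpital's rule the quotient is (125*e^(5*s))/(6); substituting s = 0 gives 125/6.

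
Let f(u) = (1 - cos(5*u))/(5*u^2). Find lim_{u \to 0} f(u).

Substitution gives 0/0.
Use (1 − cos θ)/θ² → 1/2 with θ = 5u: the limit is 5²/(2·5) = 5/2.

5/2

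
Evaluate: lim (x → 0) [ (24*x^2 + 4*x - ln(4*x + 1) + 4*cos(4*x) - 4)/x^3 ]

Substitution gives 0/0; apply L'Hôpital's rule 3 times.
After differentiating numerator and denominator 3 times the quotient is (256*sin(4*x) - 128/(4*x + 1)^3)/(6); at x = 0 this is -64/3.

-64/3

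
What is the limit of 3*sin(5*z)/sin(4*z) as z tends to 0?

15/4

Substitution gives 0/0.
Divide numerator and denominator by z: sin(5z)/z → 5 and sin(4z)/z → 4, so the limit is 3·5/4 = 15/4.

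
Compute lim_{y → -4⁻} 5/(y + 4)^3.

As y → -4⁻, (y + 4) → 0⁻, so (y + 4)^3 → 0⁻ and 5/(y + 4)^3 → -∞.

-∞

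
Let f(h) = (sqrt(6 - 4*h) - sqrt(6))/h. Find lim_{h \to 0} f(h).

Substitution gives 0/0. Multiply numerator and denominator by the conjugate √(6 - 4h) + √6.
The numerator becomes (6 - 4h) − 6 = -4h, so the expression simplifies to -4/(√(6 - 4h) + √6).
Letting h → 0 gives -4/(2√6) = -√(6)/3.

-√(6)/3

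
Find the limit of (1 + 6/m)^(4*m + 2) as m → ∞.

The base → 1 and the exponent → ∞: a 1^∞ form.
Take logarithms: (4m + 2)·ln(1 + 6/m). Since ln(1+u) ~ u for small u, this behaves like (4m)·(6/m) → 24.
So the limit is e^(24).

e^(24)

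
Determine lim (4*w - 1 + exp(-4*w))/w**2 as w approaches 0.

Direct substitution gives 0/0.
Apply L'Hôpital: lim (4 - 4*e^(-4*w))/(2*w), still 0/0.
After 2 applications of L'Hôpital's rule the quotient is (16*e^(-4*w))/(2); substituting w = 0 gives 8.

8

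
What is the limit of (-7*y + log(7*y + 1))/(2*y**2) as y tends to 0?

Direct substitution gives 0/0.
Apply L'Hôpital: lim (-7 + 7/(7*y + 1))/(4*y), still 0/0.
After 2 applications of L'Hôpital's rule the quotient is (-49/(7*y + 1)^2)/(4); substituting y = 0 gives -49/4.

-49/4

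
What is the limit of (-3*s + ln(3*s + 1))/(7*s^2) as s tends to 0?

Direct substitution gives 0/0.
Apply L'Hôpital: lim (-3 + 3/(3*s + 1))/(14*s), still 0/0.
After 2 applications of L'Hôpital's rule the quotient is (-9/(3*s + 1)^2)/(14); substituting s = 0 gives -9/14.

-9/14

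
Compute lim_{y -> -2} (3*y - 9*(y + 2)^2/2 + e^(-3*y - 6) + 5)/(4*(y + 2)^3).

Direct substitution gives 0/0.
Apply L'Hôpital: lim (-9*y - 3*e^(-3*y - 6) - 15)/(12*(y + 2)^2), still 0/0.
Apply L'Hôpital: lim (9*e^(-3*y - 6) - 9)/(24*y + 48), still 0/0.
After 3 applications of L'Hôpital's rule the quotient is (-27*e^(-3*y - 6))/(24); substituting y = -2 gives -9/8.

-9/8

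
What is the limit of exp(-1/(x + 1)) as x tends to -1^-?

As x → -1⁻, -1/(x + 1) → +∞, so e^(-1/(x + 1)) → ∞.

∞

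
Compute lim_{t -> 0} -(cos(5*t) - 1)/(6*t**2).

25/12

Direct substitution gives 0/0.
Apply L'Hôpital: lim (-5*sin(5*t))/(-12*t), still 0/0.
After 2 applications of L'Hôpital's rule the quotient is (-25*cos(5*t))/(-12); substituting t = 0 gives 25/12.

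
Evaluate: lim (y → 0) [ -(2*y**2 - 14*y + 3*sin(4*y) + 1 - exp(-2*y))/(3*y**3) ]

92/9

Substitution gives 0/0 (the numerator vanishes to order 3).
Expand each term to order y^3: the coefficient of y^3 in −e^(-2y) is 4/3 and in 3·sin(4y) is -32.
Lower-order terms cancel with the polynomial part, so the numerator is (-92/3)·y^3 + o(y^3), and the limit is (-92/3)/(-3) = 92/9.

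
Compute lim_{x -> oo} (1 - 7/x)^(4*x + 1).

Let L be the limit and take ln: ln L = lim (4x + 1)·ln(1 - 7/x) = lim (4x + 1)·(-7/x + O(1/x²)) = -28.
Hence L = e^(-28).

e^(-28)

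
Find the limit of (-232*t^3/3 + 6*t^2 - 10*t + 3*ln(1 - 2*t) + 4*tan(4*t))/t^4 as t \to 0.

-12

Substitution gives 0/0 (the numerator vanishes to order 4).
Expand each term to order t^4: the coefficient of t^4 in 3·ln(1 - 2t) is -12 and in 4·tan(4t) is 0.
Lower-order terms cancel with the polynomial part, so the numerator is (-12)·t^4 + o(t^4), and the limit is (-12)/(1) = -12.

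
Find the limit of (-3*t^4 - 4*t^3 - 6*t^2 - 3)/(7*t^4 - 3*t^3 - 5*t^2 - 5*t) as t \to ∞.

Numerator and denominator both have degree 4.
Dividing every term by t^4, all lower-order terms vanish and the limit is the ratio of leading coefficients, -3/(7) = -3/7.

-3/7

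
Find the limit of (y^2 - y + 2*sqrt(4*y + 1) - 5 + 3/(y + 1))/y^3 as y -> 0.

Substitution gives 0/0 (the numerator vanishes to order 3).
Expand each term to order y^3: the coefficient of y^3 in 3·1/(1 + y) is -3 and in 2·√(1 + 4y) is 8.
Lower-order terms cancel with the polynomial part, so the numerator is (5)·y^3 + o(y^3), and the limit is (5)/(1) = 5.

5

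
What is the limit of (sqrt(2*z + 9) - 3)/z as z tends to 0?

1/3

A 0/0 form; rationalise with √(9 + 2z) + √9. This collapses the numerator to 2z, leaving 2/(√(9 + 2z) + √9) → 2/(2√9) = 1/3.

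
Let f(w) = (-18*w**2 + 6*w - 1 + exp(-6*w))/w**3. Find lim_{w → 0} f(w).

Direct substitution gives 0/0.
Apply L'Hôpital: lim (-36*w + 6 - 6*e^(-6*w))/(3*w^2), still 0/0.
Apply L'Hôpital: lim (-36 + 36*e^(-6*w))/(6*w), still 0/0.
After 3 applications of L'Hôpital's rule the quotient is (-216*e^(-6*w))/(6); substituting w = 0 gives -36.

-36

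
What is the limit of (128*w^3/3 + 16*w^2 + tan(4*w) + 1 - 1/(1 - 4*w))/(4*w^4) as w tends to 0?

-64

Substitution gives 0/0 (the numerator vanishes to order 4).
Expand each term to order w^4: the coefficient of w^4 in tan(4w) is 0 and in −1/(1 - 4w) is -256.
Lower-order terms cancel with the polynomial part, so the numerator is (-256)·w^4 + o(w^4), and the limit is (-256)/(4) = -64.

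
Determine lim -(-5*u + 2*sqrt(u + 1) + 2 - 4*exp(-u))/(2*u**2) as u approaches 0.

Substitution gives 0/0 (the numerator vanishes to order 2).
Expand each term to order u^2: the coefficient of u^2 in 2·√(1 + u) is -1/4 and in -4·e^(-u) is -2.
Lower-order terms cancel with the polynomial part, so the numerator is (-9/4)·u^2 + o(u^2), and the limit is (-9/4)/(-2) = 9/8.

9/8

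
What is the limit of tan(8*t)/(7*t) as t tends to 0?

8/7

Substitution gives 0/0.
Since tan(u)/u → 1 as u → 0, tan(8t)/(8t) → 1 and the limit is 8/7.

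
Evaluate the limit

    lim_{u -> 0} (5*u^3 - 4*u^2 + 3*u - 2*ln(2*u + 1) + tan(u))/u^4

Substitution gives 0/0; apply L'Hôpital's rule 4 times.
After differentiating numerator and denominator 4 times the quotient is (24*tan(u)^3/cos(u)^2 + 16*tan(u)/cos(u)^2 + 192/(2*u + 1)^4)/(24); at u = 0 this is 8.

8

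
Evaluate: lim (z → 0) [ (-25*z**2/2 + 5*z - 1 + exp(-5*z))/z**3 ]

-125/6

Direct substitution gives 0/0.
Apply L'Hôpital: lim (-25*z + 5 - 5*e^(-5*z))/(3*z^2), still 0/0.
Apply L'Hôpital: lim (-25 + 25*e^(-5*z))/(6*z), still 0/0.
After 3 applications of L'Hôpital's rule the quotient is (-125*e^(-5*z))/(6); substituting z = 0 gives -125/6.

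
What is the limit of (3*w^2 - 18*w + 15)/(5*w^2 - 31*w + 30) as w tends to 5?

12/19

At w = 5 both the top and bottom vanish — a removable singularity. Factoring out (w - 5) from each leaves (3*w - 3)/(5*w - 6), which at w = 5 equals 12/19.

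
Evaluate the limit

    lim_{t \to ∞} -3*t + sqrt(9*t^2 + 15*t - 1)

This has the form ∞ − ∞. Multiply and divide by the conjugate √(9*t^2 + 15*t - 1) + 3t.
That gives (15t - 1) / (√(9*t^2 + 15*t - 1) + 3t).
Divide numerator and denominator by t: the limit is 15/(2·3) = 5/2.

5/2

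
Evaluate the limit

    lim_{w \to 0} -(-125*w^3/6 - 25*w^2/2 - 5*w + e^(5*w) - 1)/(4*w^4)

-625/96

Direct substitution gives 0/0.
Apply L'Hôpital: lim (-125*w^2/2 - 25*w + 5*e^(5*w) - 5)/(-16*w^3), still 0/0.
Apply L'Hôpital: lim (-125*w + 25*e^(5*w) - 25)/(-48*w^2), still 0/0.
Apply L'Hôpital: lim (125*e^(5*w) - 125)/(-96*w), still 0/0.
After 4 applications of L'Hôpital's rule the quotient is (625*e^(5*w))/(-96); substituting w = 0 gives -625/96.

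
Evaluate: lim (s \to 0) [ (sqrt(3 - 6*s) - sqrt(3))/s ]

Substitution gives 0/0. Multiply numerator and denominator by the conjugate √(3 - 6s) + √3.
The numerator becomes (3 - 6s) − 3 = -6s, so the expression simplifies to -6/(√(3 - 6s) + √3).
Letting s → 0 gives -6/(2√3) = -√(3).

-√(3)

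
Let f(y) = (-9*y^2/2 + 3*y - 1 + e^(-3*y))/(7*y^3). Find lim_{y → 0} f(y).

-9/14

Direct substitution gives 0/0.
Apply L'Hôpital: lim (-9*y + 3 - 3*e^(-3*y))/(21*y^2), still 0/0.
Apply L'Hôpital: lim (-9 + 9*e^(-3*y))/(42*y), still 0/0.
After 3 applications of L'Hôpital's rule the quotient is (-27*e^(-3*y))/(42); substituting y = 0 gives -9/14.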